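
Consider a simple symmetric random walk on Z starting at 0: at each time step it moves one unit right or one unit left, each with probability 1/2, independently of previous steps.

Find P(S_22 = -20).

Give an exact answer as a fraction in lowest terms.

To reach position -20 after 22 steps: need 1 step of +1 and 21 of -1.
Favorable paths: C(22,1) = 22
Total paths: 2^22 = 4194304
P = 22/4194304 = 11/2097152

Answer: 11/2097152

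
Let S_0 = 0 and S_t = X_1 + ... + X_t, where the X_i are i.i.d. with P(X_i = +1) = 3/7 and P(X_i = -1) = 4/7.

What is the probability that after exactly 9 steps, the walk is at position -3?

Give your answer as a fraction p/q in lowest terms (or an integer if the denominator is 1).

To reach position -3 after 9 steps: need 3 steps of +1 and 6 steps of -1.
Number of such sequences: C(9,3) = 84
Each has probability (3/7)^3 · (4/7)^6 = 110592/40353607
P = 84 · 110592/40353607 = 1327104/5764801

Answer: 1327104/5764801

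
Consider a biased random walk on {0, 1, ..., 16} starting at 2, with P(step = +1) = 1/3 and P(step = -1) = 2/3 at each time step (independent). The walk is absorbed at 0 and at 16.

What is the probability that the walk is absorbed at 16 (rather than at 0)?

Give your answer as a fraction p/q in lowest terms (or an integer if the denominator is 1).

Biased walk: p = 1/3, q = 2/3, r = q/p = 2
Gambler's ruin: P(hit 16 before 0 | start at 2) = (1 - r^a)/(1 - r^N)
r^2 = 4; r^16 = 65536
P = (1 - 4) / (1 - 65536) = -3 / -65535 = 1/21845

Answer: 1/21845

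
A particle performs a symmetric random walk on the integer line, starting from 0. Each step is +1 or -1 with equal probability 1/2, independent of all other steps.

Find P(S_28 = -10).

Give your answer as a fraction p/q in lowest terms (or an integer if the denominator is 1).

To reach position -10 after 28 steps: need 9 steps of +1 and 19 of -1.
Favorable paths: C(28,9) = 6906900
Total paths: 2^28 = 268435456
P = 6906900/268435456 = 1726725/67108864

Answer: 1726725/67108864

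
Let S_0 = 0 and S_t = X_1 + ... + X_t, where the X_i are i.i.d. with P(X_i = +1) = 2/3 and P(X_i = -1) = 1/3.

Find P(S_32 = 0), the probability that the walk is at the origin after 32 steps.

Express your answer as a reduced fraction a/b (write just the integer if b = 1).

To be at 0 after 32 steps: need exactly 16 steps of +1 and 16 of -1.
Number of such sequences: C(32,16) = 601080390
Each has probability (2/3)^16 · (1/3)^16 = 65536/1853020188851841
P = 601080390 · 65536/1853020188851841 = 4376933826560/205891132094649

Answer: 4376933826560/205891132094649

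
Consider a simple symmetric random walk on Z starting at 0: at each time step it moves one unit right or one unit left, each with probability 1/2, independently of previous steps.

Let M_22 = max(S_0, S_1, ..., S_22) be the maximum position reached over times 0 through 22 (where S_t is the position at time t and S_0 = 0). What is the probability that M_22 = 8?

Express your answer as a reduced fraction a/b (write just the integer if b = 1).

Answer: 10659/262144

Derivation:
Let M_22 = max(S_0,...,S_22). Use the reflection principle: for j ≥ 1, #{paths with M_22 ≥ j} = #{S_22 ≥ j} + #{S_22 ≥ j+1}.
By reflection, #{M_22 ≥ 8} = #{S_22 ≥ 8} + #{S_22 ≥ 9} = 280600 + 110056 = 390656.
#{M_22 ≥ 9} = #{S_22 ≥ 9} + #{S_22 ≥ 10} = 110056 + 110056 = 220112.
#{M_22 = 8} = 390656 - 220112 = 170544.
P(M_22 = 8) = 170544/4194304 = 10659/262144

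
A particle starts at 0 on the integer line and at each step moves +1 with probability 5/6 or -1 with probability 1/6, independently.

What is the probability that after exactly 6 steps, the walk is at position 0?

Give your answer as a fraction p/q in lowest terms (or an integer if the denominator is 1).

To be at 0 after 6 steps: need exactly 3 steps of +1 and 3 of -1.
Number of such sequences: C(6,3) = 20
Each has probability (5/6)^3 · (1/6)^3 = 125/46656
P = 20 · 125/46656 = 625/11664

Answer: 625/11664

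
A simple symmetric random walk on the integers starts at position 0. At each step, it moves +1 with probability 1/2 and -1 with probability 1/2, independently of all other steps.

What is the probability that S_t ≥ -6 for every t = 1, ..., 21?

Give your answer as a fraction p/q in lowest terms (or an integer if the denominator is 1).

Let f(t,s) = #length-t paths at position s with S_1..S_t all ≥ -6.
f(t,s) = f(t-1,s-1) + f(t-1,s+1) for s ≥ -6; f(t,s) = 0 for s < -6.
t=0: f(0,0)=1
t=1: f(1,-1)=1 f(1,1)=1
t=2: f(2,-2)=1 f(2,0)=2 f(2,2)=1
t=3: f(3,-3)=1 f(3,-1)=3 f(3,1)=3 f(3,3)=1
t=4: f(4,-4)=1 f(4,-2)=4 f(4,0)=6 f(4,2)=4 f(4,4)=1
t=5: f(5,-5)=1 f(5,-3)=5 f(5,-1)=10 f(5,1)=10 f(5,3)=5 f(5,5)=1
t=6: f(6,-6)=1 f(6,-4)=6 f(6,-2)=15 f(6,0)=20 f(6,2)=15 f(6,4)=6 f(6,6)=1
t=7: f(7,-5)=7 f(7,-3)=21 f(7,-1)=35 f(7,1)=35 f(7,3)=21 f(7,5)=7 f(7,7)=1
t=8: f(8,-6)=7 f(8,-4)=28 f(8,-2)=56 f(8,0)=70 f(8,2)=56 f(8,4)=28 f(8,6)=8 f(8,8)=1
t=9: f(9,-5)=35 f(9,-3)=84 f(9,-1)=126 f(9,1)=126 f(9,3)=84 f(9,5)=36 f(9,7)=9 f(9,9)=1
t=10: f(10,-6)=35 f(10,-4)=119 f(10,-2)=210 f(10,0)=252 f(10,2)=210 f(10,4)=120 f(10,6)=45 f(10,8)=10 f(10,10)=1
t=11: f(11,-5)=154 f(11,-3)=329 f(11,-1)=462 f(11,1)=462 f(11,3)=330 f(11,5)=165 f(11,7)=55 f(11,9)=11 f(11,11)=1
t=12: f(12,-6)=154 f(12,-4)=483 f(12,-2)=791 f(12,0)=924 f(12,2)=792 f(12,4)=495 f(12,6)=220 f(12,8)=66 f(12,10)=12 f(12,12)=1
t=13: f(13,-5)=637 f(13,-3)=1274 f(13,-1)=1715 f(13,1)=1716 f(13,3)=1287 f(13,5)=715 f(13,7)=286 f(13,9)=78 f(13,11)=13 f(13,13)=1
t=14: f(14,-6)=637 f(14,-4)=1911 f(14,-2)=2989 f(14,0)=3431 f(14,2)=3003 f(14,4)=2002 f(14,6)=1001 f(14,8)=364 f(14,10)=91 f(14,12)=14 f(14,14)=1
t=15: f(15,-5)=2548 f(15,-3)=4900 f(15,-1)=6420 f(15,1)=6434 f(15,3)=5005 f(15,5)=3003 f(15,7)=1365 f(15,9)=455 f(15,11)=105 f(15,13)=15 f(15,15)=1
t=16: f(16,-6)=2548 f(16,-4)=7448 f(16,-2)=11320 f(16,0)=12854 f(16,2)=11439 f(16,4)=8008 f(16,6)=4368 f(16,8)=1820 f(16,10)=560 f(16,12)=120 f(16,14)=16 f(16,16)=1
t=17: f(17,-5)=9996 f(17,-3)=18768 f(17,-1)=24174 f(17,1)=24293 f(17,3)=19447 f(17,5)=12376 f(17,7)=6188 f(17,9)=2380 f(17,11)=680 f(17,13)=136 f(17,15)=17 f(17,17)=1
t=18: f(18,-6)=9996 f(18,-4)=28764 f(18,-2)=42942 f(18,0)=48467 f(18,2)=43740 f(18,4)=31823 f(18,6)=18564 f(18,8)=8568 f(18,10)=3060 f(18,12)=816 f(18,14)=153 f(18,16)=18 f(18,18)=1
t=19: f(19,-5)=38760 f(19,-3)=71706 f(19,-1)=91409 f(19,1)=92207 f(19,3)=75563 f(19,5)=50387 f(19,7)=27132 f(19,9)=11628 f(19,11)=3876 f(19,13)=969 f(19,15)=171 f(19,17)=19 f(19,19)=1
t=20: f(20,-6)=38760 f(20,-4)=110466 f(20,-2)=163115 f(20,0)=183616 f(20,2)=167770 f(20,4)=125950 f(20,6)=77519 f(20,8)=38760 f(20,10)=15504 f(20,12)=4845 f(20,14)=1140 f(20,16)=190 f(20,18)=20 f(20,20)=1
t=21: f(21,-5)=149226 f(21,-3)=273581 f(21,-1)=346731 f(21,1)=351386 f(21,3)=293720 f(21,5)=203469 f(21,7)=116279 f(21,9)=54264 f(21,11)=20349 f(21,13)=5985 f(21,15)=1330 f(21,17)=210 f(21,19)=21 f(21,21)=1
Σ_s f(21,s) = 1816552
P = 1816552/2097152 = 227069/262144

Answer: 227069/262144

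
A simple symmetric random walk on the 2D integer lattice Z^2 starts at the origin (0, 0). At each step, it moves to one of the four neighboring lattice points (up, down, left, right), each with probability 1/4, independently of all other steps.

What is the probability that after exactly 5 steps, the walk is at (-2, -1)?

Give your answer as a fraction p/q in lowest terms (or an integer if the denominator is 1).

Let h be the number of horizontal steps (so 5-h are vertical). To end at (-2,-1) need (h-2)/2 right-steps and ((5-h)-1)/2 up-steps.
Sum over h with 2 ≤ h ≤ 4, h ≡ 0 (mod 2), 5-h ≡ 1 (mod 2):
h=2: C(5,2)·C(2,0)·C(3,1) = 10·1·3 = 30
h=4: C(5,4)·C(4,1)·C(1,0) = 5·4·1 = 20
Total favorable: 50
Total paths: 4^5 = 1024
P = 50/1024 = 25/512

Answer: 25/512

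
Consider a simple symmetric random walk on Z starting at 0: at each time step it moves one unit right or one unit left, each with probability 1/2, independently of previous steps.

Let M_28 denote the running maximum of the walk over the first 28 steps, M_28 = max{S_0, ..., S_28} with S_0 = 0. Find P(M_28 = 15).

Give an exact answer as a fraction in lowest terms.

Answer: 94185/67108864

Derivation:
Let M_28 = max(S_0,...,S_28). Use the reflection principle: for j ≥ 1, #{paths with M_28 ≥ j} = #{S_28 ≥ j} + #{S_28 ≥ j+1}.
By reflection, #{M_28 ≥ 15} = #{S_28 ≥ 15} + #{S_28 ≥ 16} = 499178 + 499178 = 998356.
#{M_28 ≥ 16} = #{S_28 ≥ 16} + #{S_28 ≥ 17} = 499178 + 122438 = 621616.
#{M_28 = 15} = 998356 - 621616 = 376740.
P(M_28 = 15) = 376740/268435456 = 94185/67108864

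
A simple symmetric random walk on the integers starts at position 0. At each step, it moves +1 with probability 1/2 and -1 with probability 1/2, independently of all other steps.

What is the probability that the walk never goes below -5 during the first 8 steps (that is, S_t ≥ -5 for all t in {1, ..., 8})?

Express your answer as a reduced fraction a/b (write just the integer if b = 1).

Answer: 123/128

Derivation:
Let f(t,s) = #length-t paths at position s with S_1..S_t all ≥ -5.
f(t,s) = f(t-1,s-1) + f(t-1,s+1) for s ≥ -5; f(t,s) = 0 for s < -5.
t=0: f(0,0)=1
t=1: f(1,-1)=1 f(1,1)=1
t=2: f(2,-2)=1 f(2,0)=2 f(2,2)=1
t=3: f(3,-3)=1 f(3,-1)=3 f(3,1)=3 f(3,3)=1
t=4: f(4,-4)=1 f(4,-2)=4 f(4,0)=6 f(4,2)=4 f(4,4)=1
t=5: f(5,-5)=1 f(5,-3)=5 f(5,-1)=10 f(5,1)=10 f(5,3)=5 f(5,5)=1
t=6: f(6,-4)=6 f(6,-2)=15 f(6,0)=20 f(6,2)=15 f(6,4)=6 f(6,6)=1
t=7: f(7,-5)=6 f(7,-3)=21 f(7,-1)=35 f(7,1)=35 f(7,3)=21 f(7,5)=7 f(7,7)=1
t=8: f(8,-4)=27 f(8,-2)=56 f(8,0)=70 f(8,2)=56 f(8,4)=28 f(8,6)=8 f(8,8)=1
Σ_s f(8,s) = 246
P = 246/256 = 123/128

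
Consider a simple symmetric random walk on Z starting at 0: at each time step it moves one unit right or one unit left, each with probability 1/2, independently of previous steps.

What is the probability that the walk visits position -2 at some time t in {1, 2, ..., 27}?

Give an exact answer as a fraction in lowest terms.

Count via complement. Let g(t,s) = #length-t paths at position s with S_1..S_t all ≠ -2.
g(t,s) = g(t-1,s-1) + g(t-1,s+1) for s ≠ -2; g(t,-2) = 0.
t=0: g(0,0)=1
t=1: g(1,-1)=1 g(1,1)=1
t=2: g(2,0)=2 g(2,2)=1
t=3: g(3,-1)=2 g(3,1)=3 g(3,3)=1
t=4: g(4,0)=5 g(4,2)=4 g(4,4)=1
t=5: g(5,-1)=5 g(5,1)=9 g(5,3)=5 g(5,5)=1
t=6: g(6,0)=14 g(6,2)=14 g(6,4)=6 g(6,6)=1
t=7: g(7,-1)=14 g(7,1)=28 g(7,3)=20 g(7,5)=7 g(7,7)=1
t=8: g(8,0)=42 g(8,2)=48 g(8,4)=27 g(8,6)=8 g(8,8)=1
t=9: g(9,-1)=42 g(9,1)=90 g(9,3)=75 g(9,5)=35 g(9,7)=9 g(9,9)=1
t=10: g(10,0)=132 g(10,2)=165 g(10,4)=110 g(10,6)=44 g(10,8)=10 g(10,10)=1
t=11: g(11,-1)=132 g(11,1)=297 g(11,3)=275 g(11,5)=154 g(11,7)=54 g(11,9)=11 g(11,11)=1
t=12: g(12,0)=429 g(12,2)=572 g(12,4)=429 g(12,6)=208 g(12,8)=65 g(12,10)=12 g(12,12)=1
t=13: g(13,-1)=429 g(13,1)=1001 g(13,3)=1001 g(13,5)=637 g(13,7)=273 g(13,9)=77 g(13,11)=13 g(13,13)=1
t=14: g(14,0)=1430 g(14,2)=2002 g(14,4)=1638 g(14,6)=910 g(14,8)=350 g(14,10)=90 g(14,12)=14 g(14,14)=1
t=15: g(15,-1)=1430 g(15,1)=3432 g(15,3)=3640 g(15,5)=2548 g(15,7)=1260 g(15,9)=440 g(15,11)=104 g(15,13)=15 g(15,15)=1
t=16: g(16,0)=4862 g(16,2)=7072 g(16,4)=6188 g(16,6)=3808 g(16,8)=1700 g(16,10)=544 g(16,12)=119 g(16,14)=16 g(16,16)=1
t=17: g(17,-1)=4862 g(17,1)=11934 g(17,3)=13260 g(17,5)=9996 g(17,7)=5508 g(17,9)=2244 g(17,11)=663 g(17,13)=135 g(17,15)=17 g(17,17)=1
t=18: g(18,0)=16796 g(18,2)=25194 g(18,4)=23256 g(18,6)=15504 g(18,8)=7752 g(18,10)=2907 g(18,12)=798 g(18,14)=152 g(18,16)=18 g(18,18)=1
t=19: g(19,-1)=16796 g(19,1)=41990 g(19,3)=48450 g(19,5)=38760 g(19,7)=23256 g(19,9)=10659 g(19,11)=3705 g(19,13)=950 g(19,15)=170 g(19,17)=19 g(19,19)=1
t=20: g(20,0)=58786 g(20,2)=90440 g(20,4)=87210 g(20,6)=62016 g(20,8)=33915 g(20,10)=14364 g(20,12)=4655 g(20,14)=1120 g(20,16)=189 g(20,18)=20 g(20,20)=1
t=21: g(21,-1)=58786 g(21,1)=149226 g(21,3)=177650 g(21,5)=149226 g(21,7)=95931 g(21,9)=48279 g(21,11)=19019 g(21,13)=5775 g(21,15)=1309 g(21,17)=209 g(21,19)=21 g(21,21)=1
t=22: g(22,0)=208012 g(22,2)=326876 g(22,4)=326876 g(22,6)=245157 g(22,8)=144210 g(22,10)=67298 g(22,12)=24794 g(22,14)=7084 g(22,16)=1518 g(22,18)=230 g(22,20)=22 g(22,22)=1
t=23: g(23,-1)=208012 g(23,1)=534888 g(23,3)=653752 g(23,5)=572033 g(23,7)=389367 g(23,9)=211508 g(23,11)=92092 g(23,13)=31878 g(23,15)=8602 g(23,17)=1748 g(23,19)=252 g(23,21)=23 g(23,23)=1
t=24: g(24,0)=742900 g(24,2)=1188640 g(24,4)=1225785 g(24,6)=961400 g(24,8)=600875 g(24,10)=303600 g(24,12)=123970 g(24,14)=40480 g(24,16)=10350 g(24,18)=2000 g(24,20)=275 g(24,22)=24 g(24,24)=1
t=25: g(25,-1)=742900 g(25,1)=1931540 g(25,3)=2414425 g(25,5)=2187185 g(25,7)=1562275 g(25,9)=904475 g(25,11)=427570 g(25,13)=164450 g(25,15)=50830 g(25,17)=12350 g(25,19)=2275 g(25,21)=299 g(25,23)=25 g(25,25)=1
t=26: g(26,0)=2674440 g(26,2)=4345965 g(26,4)=4601610 g(26,6)=3749460 g(26,8)=2466750 g(26,10)=1332045 g(26,12)=592020 g(26,14)=215280 g(26,16)=63180 g(26,18)=14625 g(26,20)=2574 g(26,22)=324 g(26,24)=26 g(26,26)=1
t=27: g(27,-1)=2674440 g(27,1)=7020405 g(27,3)=8947575 g(27,5)=8351070 g(27,7)=6216210 g(27,9)=3798795 g(27,11)=1924065 g(27,13)=807300 g(27,15)=278460 g(27,17)=77805 g(27,19)=17199 g(27,21)=2898 g(27,23)=350 g(27,25)=27 g(27,27)=1
Paths never hitting -2: Σ_s g(27,s) = 40116600
Paths hitting -2: 2^27 - 40116600 = 94101128
P = 94101128/134217728 = 11762641/16777216

Answer: 11762641/16777216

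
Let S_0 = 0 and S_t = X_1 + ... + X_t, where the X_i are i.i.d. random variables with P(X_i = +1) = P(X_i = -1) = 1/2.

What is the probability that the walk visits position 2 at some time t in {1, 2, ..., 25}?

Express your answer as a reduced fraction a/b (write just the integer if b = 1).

Answer: 2894229/4194304

Derivation:
Count via complement. Let g(t,s) = #length-t paths at position s with S_1..S_t all ≠ 2.
g(t,s) = g(t-1,s-1) + g(t-1,s+1) for s ≠ 2; g(t,2) = 0.
t=0: g(0,0)=1
t=1: g(1,-1)=1 g(1,1)=1
t=2: g(2,-2)=1 g(2,0)=2
t=3: g(3,-3)=1 g(3,-1)=3 g(3,1)=2
t=4: g(4,-4)=1 g(4,-2)=4 g(4,0)=5
t=5: g(5,-5)=1 g(5,-3)=5 g(5,-1)=9 g(5,1)=5
t=6: g(6,-6)=1 g(6,-4)=6 g(6,-2)=14 g(6,0)=14
t=7: g(7,-7)=1 g(7,-5)=7 g(7,-3)=20 g(7,-1)=28 g(7,1)=14
t=8: g(8,-8)=1 g(8,-6)=8 g(8,-4)=27 g(8,-2)=48 g(8,0)=42
t=9: g(9,-9)=1 g(9,-7)=9 g(9,-5)=35 g(9,-3)=75 g(9,-1)=90 g(9,1)=42
t=10: g(10,-10)=1 g(10,-8)=10 g(10,-6)=44 g(10,-4)=110 g(10,-2)=165 g(10,0)=132
t=11: g(11,-11)=1 g(11,-9)=11 g(11,-7)=54 g(11,-5)=154 g(11,-3)=275 g(11,-1)=297 g(11,1)=132
t=12: g(12,-12)=1 g(12,-10)=12 g(12,-8)=65 g(12,-6)=208 g(12,-4)=429 g(12,-2)=572 g(12,0)=429
t=13: g(13,-13)=1 g(13,-11)=13 g(13,-9)=77 g(13,-7)=273 g(13,-5)=637 g(13,-3)=1001 g(13,-1)=1001 g(13,1)=429
t=14: g(14,-14)=1 g(14,-12)=14 g(14,-10)=90 g(14,-8)=350 g(14,-6)=910 g(14,-4)=1638 g(14,-2)=2002 g(14,0)=1430
t=15: g(15,-15)=1 g(15,-13)=15 g(15,-11)=104 g(15,-9)=440 g(15,-7)=1260 g(15,-5)=2548 g(15,-3)=3640 g(15,-1)=3432 g(15,1)=1430
t=16: g(16,-16)=1 g(16,-14)=16 g(16,-12)=119 g(16,-10)=544 g(16,-8)=1700 g(16,-6)=3808 g(16,-4)=6188 g(16,-2)=7072 g(16,0)=4862
t=17: g(17,-17)=1 g(17,-15)=17 g(17,-13)=135 g(17,-11)=663 g(17,-9)=2244 g(17,-7)=5508 g(17,-5)=9996 g(17,-3)=13260 g(17,-1)=11934 g(17,1)=4862
t=18: g(18,-18)=1 g(18,-16)=18 g(18,-14)=152 g(18,-12)=798 g(18,-10)=2907 g(18,-8)=7752 g(18,-6)=15504 g(18,-4)=23256 g(18,-2)=25194 g(18,0)=16796
t=19: g(19,-19)=1 g(19,-17)=19 g(19,-15)=170 g(19,-13)=950 g(19,-11)=3705 g(19,-9)=10659 g(19,-7)=23256 g(19,-5)=38760 g(19,-3)=48450 g(19,-1)=41990 g(19,1)=16796
t=20: g(20,-20)=1 g(20,-18)=20 g(20,-16)=189 g(20,-14)=1120 g(20,-12)=4655 g(20,-10)=14364 g(20,-8)=33915 g(20,-6)=62016 g(20,-4)=87210 g(20,-2)=90440 g(20,0)=58786
t=21: g(21,-21)=1 g(21,-19)=21 g(21,-17)=209 g(21,-15)=1309 g(21,-13)=5775 g(21,-11)=19019 g(21,-9)=48279 g(21,-7)=95931 g(21,-5)=149226 g(21,-3)=177650 g(21,-1)=149226 g(21,1)=58786
t=22: g(22,-22)=1 g(22,-20)=22 g(22,-18)=230 g(22,-16)=1518 g(22,-14)=7084 g(22,-12)=24794 g(22,-10)=67298 g(22,-8)=144210 g(22,-6)=245157 g(22,-4)=326876 g(22,-2)=326876 g(22,0)=208012
t=23: g(23,-23)=1 g(23,-21)=23 g(23,-19)=252 g(23,-17)=1748 g(23,-15)=8602 g(23,-13)=31878 g(23,-11)=92092 g(23,-9)=211508 g(23,-7)=389367 g(23,-5)=572033 g(23,-3)=653752 g(23,-1)=534888 g(23,1)=208012
t=24: g(24,-24)=1 g(24,-22)=24 g(24,-20)=275 g(24,-18)=2000 g(24,-16)=10350 g(24,-14)=40480 g(24,-12)=123970 g(24,-10)=303600 g(24,-8)=600875 g(24,-6)=961400 g(24,-4)=1225785 g(24,-2)=1188640 g(24,0)=742900
t=25: g(25,-25)=1 g(25,-23)=25 g(25,-21)=299 g(25,-19)=2275 g(25,-17)=12350 g(25,-15)=50830 g(25,-13)=164450 g(25,-11)=427570 g(25,-9)=904475 g(25,-7)=1562275 g(25,-5)=2187185 g(25,-3)=2414425 g(25,-1)=1931540 g(25,1)=742900
Paths never hitting 2: Σ_s g(25,s) = 10400600
Paths hitting 2: 2^25 - 10400600 = 23153832
P = 23153832/33554432 = 2894229/4194304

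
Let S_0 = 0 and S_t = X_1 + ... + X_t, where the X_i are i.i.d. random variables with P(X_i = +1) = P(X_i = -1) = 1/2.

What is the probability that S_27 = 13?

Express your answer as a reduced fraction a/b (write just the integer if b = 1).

To reach position 13 after 27 steps: need 20 steps of +1 and 7 of -1.
Favorable paths: C(27,20) = 888030
Total paths: 2^27 = 134217728
P = 888030/134217728 = 444015/67108864

Answer: 444015/67108864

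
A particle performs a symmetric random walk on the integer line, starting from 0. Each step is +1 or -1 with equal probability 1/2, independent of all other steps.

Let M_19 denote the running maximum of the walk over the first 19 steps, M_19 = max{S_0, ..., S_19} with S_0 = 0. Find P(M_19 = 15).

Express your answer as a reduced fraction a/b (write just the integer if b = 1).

Answer: 171/524288

Derivation:
Let M_19 = max(S_0,...,S_19). Use the reflection principle: for j ≥ 1, #{paths with M_19 ≥ j} = #{S_19 ≥ j} + #{S_19 ≥ j+1}.
By reflection, #{M_19 ≥ 15} = #{S_19 ≥ 15} + #{S_19 ≥ 16} = 191 + 20 = 211.
#{M_19 ≥ 16} = #{S_19 ≥ 16} + #{S_19 ≥ 17} = 20 + 20 = 40.
#{M_19 = 15} = 211 - 40 = 171.
P(M_19 = 15) = 171/524288 = 171/524288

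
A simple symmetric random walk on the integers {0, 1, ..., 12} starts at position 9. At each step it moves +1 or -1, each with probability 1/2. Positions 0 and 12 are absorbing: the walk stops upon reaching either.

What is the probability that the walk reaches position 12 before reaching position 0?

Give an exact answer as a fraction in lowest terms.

Answer: 3/4

Derivation:
Symmetric walk (p = 1/2): the harmonic-function argument gives P(hit 12 before 0 | start at 9) = a/N.
P = 9/12 = 3/4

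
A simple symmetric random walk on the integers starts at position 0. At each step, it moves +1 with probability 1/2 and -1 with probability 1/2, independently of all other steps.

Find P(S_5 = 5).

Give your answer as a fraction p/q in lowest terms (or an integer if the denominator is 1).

To reach position 5 after 5 steps: need 5 steps of +1 and 0 of -1.
Favorable paths: C(5,5) = 1
Total paths: 2^5 = 32
P = 1/32 = 1/32

Answer: 1/32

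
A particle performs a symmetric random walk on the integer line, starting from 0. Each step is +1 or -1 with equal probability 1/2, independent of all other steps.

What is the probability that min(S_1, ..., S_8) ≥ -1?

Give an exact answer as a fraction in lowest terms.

Let f(t,s) = #length-t paths at position s with S_1..S_t all ≥ -1.
f(t,s) = f(t-1,s-1) + f(t-1,s+1) for s ≥ -1; f(t,s) = 0 for s < -1.
t=0: f(0,0)=1
t=1: f(1,-1)=1 f(1,1)=1
t=2: f(2,0)=2 f(2,2)=1
t=3: f(3,-1)=2 f(3,1)=3 f(3,3)=1
t=4: f(4,0)=5 f(4,2)=4 f(4,4)=1
t=5: f(5,-1)=5 f(5,1)=9 f(5,3)=5 f(5,5)=1
t=6: f(6,0)=14 f(6,2)=14 f(6,4)=6 f(6,6)=1
t=7: f(7,-1)=14 f(7,1)=28 f(7,3)=20 f(7,5)=7 f(7,7)=1
t=8: f(8,0)=42 f(8,2)=48 f(8,4)=27 f(8,6)=8 f(8,8)=1
Σ_s f(8,s) = 126
P = 126/256 = 63/128

Answer: 63/128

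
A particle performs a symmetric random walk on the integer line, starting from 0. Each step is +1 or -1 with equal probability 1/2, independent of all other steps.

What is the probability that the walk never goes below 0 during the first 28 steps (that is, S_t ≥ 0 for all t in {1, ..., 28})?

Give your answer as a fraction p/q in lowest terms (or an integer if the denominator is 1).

Answer: 5014575/33554432

Derivation:
Let f(t,s) = #length-t paths at position s with S_1..S_t all ≥ 0.
f(t,s) = f(t-1,s-1) + f(t-1,s+1) for s ≥ 0; f(t,s) = 0 for s < 0.
t=0: f(0,0)=1
t=1: f(1,1)=1
t=2: f(2,0)=1 f(2,2)=1
t=3: f(3,1)=2 f(3,3)=1
t=4: f(4,0)=2 f(4,2)=3 f(4,4)=1
t=5: f(5,1)=5 f(5,3)=4 f(5,5)=1
t=6: f(6,0)=5 f(6,2)=9 f(6,4)=5 f(6,6)=1
t=7: f(7,1)=14 f(7,3)=14 f(7,5)=6 f(7,7)=1
t=8: f(8,0)=14 f(8,2)=28 f(8,4)=20 f(8,6)=7 f(8,8)=1
t=9: f(9,1)=42 f(9,3)=48 f(9,5)=27 f(9,7)=8 f(9,9)=1
t=10: f(10,0)=42 f(10,2)=90 f(10,4)=75 f(10,6)=35 f(10,8)=9 f(10,10)=1
t=11: f(11,1)=132 f(11,3)=165 f(11,5)=110 f(11,7)=44 f(11,9)=10 f(11,11)=1
t=12: f(12,0)=132 f(12,2)=297 f(12,4)=275 f(12,6)=154 f(12,8)=54 f(12,10)=11 f(12,12)=1
t=13: f(13,1)=429 f(13,3)=572 f(13,5)=429 f(13,7)=208 f(13,9)=65 f(13,11)=12 f(13,13)=1
t=14: f(14,0)=429 f(14,2)=1001 f(14,4)=1001 f(14,6)=637 f(14,8)=273 f(14,10)=77 f(14,12)=13 f(14,14)=1
t=15: f(15,1)=1430 f(15,3)=2002 f(15,5)=1638 f(15,7)=910 f(15,9)=350 f(15,11)=90 f(15,13)=14 f(15,15)=1
t=16: f(16,0)=1430 f(16,2)=3432 f(16,4)=3640 f(16,6)=2548 f(16,8)=1260 f(16,10)=440 f(16,12)=104 f(16,14)=15 f(16,16)=1
t=17: f(17,1)=4862 f(17,3)=7072 f(17,5)=6188 f(17,7)=3808 f(17,9)=1700 f(17,11)=544 f(17,13)=119 f(17,15)=16 f(17,17)=1
t=18: f(18,0)=4862 f(18,2)=11934 f(18,4)=13260 f(18,6)=9996 f(18,8)=5508 f(18,10)=2244 f(18,12)=663 f(18,14)=135 f(18,16)=17 f(18,18)=1
t=19: f(19,1)=16796 f(19,3)=25194 f(19,5)=23256 f(19,7)=15504 f(19,9)=7752 f(19,11)=2907 f(19,13)=798 f(19,15)=152 f(19,17)=18 f(19,19)=1
t=20: f(20,0)=16796 f(20,2)=41990 f(20,4)=48450 f(20,6)=38760 f(20,8)=23256 f(20,10)=10659 f(20,12)=3705 f(20,14)=950 f(20,16)=170 f(20,18)=19 f(20,20)=1
t=21: f(21,1)=58786 f(21,3)=90440 f(21,5)=87210 f(21,7)=62016 f(21,9)=33915 f(21,11)=14364 f(21,13)=4655 f(21,15)=1120 f(21,17)=189 f(21,19)=20 f(21,21)=1
t=22: f(22,0)=58786 f(22,2)=149226 f(22,4)=177650 f(22,6)=149226 f(22,8)=95931 f(22,10)=48279 f(22,12)=19019 f(22,14)=5775 f(22,16)=1309 f(22,18)=209 f(22,20)=21 f(22,22)=1
t=23: f(23,1)=208012 f(23,3)=326876 f(23,5)=326876 f(23,7)=245157 f(23,9)=144210 f(23,11)=67298 f(23,13)=24794 f(23,15)=7084 f(23,17)=1518 f(23,19)=230 f(23,21)=22 f(23,23)=1
t=24: f(24,0)=208012 f(24,2)=534888 f(24,4)=653752 f(24,6)=572033 f(24,8)=389367 f(24,10)=211508 f(24,12)=92092 f(24,14)=31878 f(24,16)=8602 f(24,18)=1748 f(24,20)=252 f(24,22)=23 f(24,24)=1
t=25: f(25,1)=742900 f(25,3)=1188640 f(25,5)=1225785 f(25,7)=961400 f(25,9)=600875 f(25,11)=303600 f(25,13)=123970 f(25,15)=40480 f(25,17)=10350 f(25,19)=2000 f(25,21)=275 f(25,23)=24 f(25,25)=1
t=26: f(26,0)=742900 f(26,2)=1931540 f(26,4)=2414425 f(26,6)=2187185 f(26,8)=1562275 f(26,10)=904475 f(26,12)=427570 f(26,14)=164450 f(26,16)=50830 f(26,18)=12350 f(26,20)=2275 f(26,22)=299 f(26,24)=25 f(26,26)=1
t=27: f(27,1)=2674440 f(27,3)=4345965 f(27,5)=4601610 f(27,7)=3749460 f(27,9)=2466750 f(27,11)=1332045 f(27,13)=592020 f(27,15)=215280 f(27,17)=63180 f(27,19)=14625 f(27,21)=2574 f(27,23)=324 f(27,25)=26 f(27,27)=1
t=28: f(28,0)=2674440 f(28,2)=7020405 f(28,4)=8947575 f(28,6)=8351070 f(28,8)=6216210 f(28,10)=3798795 f(28,12)=1924065 f(28,14)=807300 f(28,16)=278460 f(28,18)=77805 f(28,20)=17199 f(28,22)=2898 f(28,24)=350 f(28,26)=27 f(28,28)=1
Σ_s f(28,s) = 40116600
P = 40116600/268435456 = 5014575/33554432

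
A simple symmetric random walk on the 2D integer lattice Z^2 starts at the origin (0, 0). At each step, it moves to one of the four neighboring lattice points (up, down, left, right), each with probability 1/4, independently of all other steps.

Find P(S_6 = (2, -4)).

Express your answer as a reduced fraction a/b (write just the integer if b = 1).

Let h be the number of horizontal steps (so 6-h are vertical). To end at (2,-4) need (h+2)/2 right-steps and ((6-h)-4)/2 up-steps.
Sum over h with 2 ≤ h ≤ 2, h ≡ 0 (mod 2), 6-h ≡ 0 (mod 2):
h=2: C(6,2)·C(2,2)·C(4,0) = 15·1·1 = 15
Total favorable: 15
Total paths: 4^6 = 4096
P = 15/4096 = 15/4096

Answer: 15/4096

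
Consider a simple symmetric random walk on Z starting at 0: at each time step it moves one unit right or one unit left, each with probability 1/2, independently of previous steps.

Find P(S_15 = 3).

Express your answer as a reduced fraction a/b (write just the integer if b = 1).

Answer: 5005/32768

Derivation:
To reach position 3 after 15 steps: need 9 steps of +1 and 6 of -1.
Favorable paths: C(15,9) = 5005
Total paths: 2^15 = 32768
P = 5005/32768 = 5005/32768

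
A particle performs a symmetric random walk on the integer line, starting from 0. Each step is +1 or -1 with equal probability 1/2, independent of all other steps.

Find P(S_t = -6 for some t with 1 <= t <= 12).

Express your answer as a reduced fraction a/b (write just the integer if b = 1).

Answer: 189/2048

Derivation:
Count via complement. Let g(t,s) = #length-t paths at position s with S_1..S_t all ≠ -6.
g(t,s) = g(t-1,s-1) + g(t-1,s+1) for s ≠ -6; g(t,-6) = 0.
t=0: g(0,0)=1
t=1: g(1,-1)=1 g(1,1)=1
t=2: g(2,-2)=1 g(2,0)=2 g(2,2)=1
t=3: g(3,-3)=1 g(3,-1)=3 g(3,1)=3 g(3,3)=1
t=4: g(4,-4)=1 g(4,-2)=4 g(4,0)=6 g(4,2)=4 g(4,4)=1
t=5: g(5,-5)=1 g(5,-3)=5 g(5,-1)=10 g(5,1)=10 g(5,3)=5 g(5,5)=1
t=6: g(6,-4)=6 g(6,-2)=15 g(6,0)=20 g(6,2)=15 g(6,4)=6 g(6,6)=1
t=7: g(7,-5)=6 g(7,-3)=21 g(7,-1)=35 g(7,1)=35 g(7,3)=21 g(7,5)=7 g(7,7)=1
t=8: g(8,-4)=27 g(8,-2)=56 g(8,0)=70 g(8,2)=56 g(8,4)=28 g(8,6)=8 g(8,8)=1
t=9: g(9,-5)=27 g(9,-3)=83 g(9,-1)=126 g(9,1)=126 g(9,3)=84 g(9,5)=36 g(9,7)=9 g(9,9)=1
t=10: g(10,-4)=110 g(10,-2)=209 g(10,0)=252 g(10,2)=210 g(10,4)=120 g(10,6)=45 g(10,8)=10 g(10,10)=1
t=11: g(11,-5)=110 g(11,-3)=319 g(11,-1)=461 g(11,1)=462 g(11,3)=330 g(11,5)=165 g(11,7)=55 g(11,9)=11 g(11,11)=1
t=12: g(12,-4)=429 g(12,-2)=780 g(12,0)=923 g(12,2)=792 g(12,4)=495 g(12,6)=220 g(12,8)=66 g(12,10)=12 g(12,12)=1
Paths never hitting -6: Σ_s g(12,s) = 3718
Paths hitting -6: 2^12 - 3718 = 378
P = 378/4096 = 189/2048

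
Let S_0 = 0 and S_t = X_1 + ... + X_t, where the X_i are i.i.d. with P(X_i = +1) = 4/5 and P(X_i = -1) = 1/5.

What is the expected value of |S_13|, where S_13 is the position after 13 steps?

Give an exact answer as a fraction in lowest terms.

Answer: 1909111893/244140625

Derivation:
S_13 takes values m ≡ 1 (mod 2) with |m| ≤ 13; P(S_13=m) = C(13,(13+m)/2) · (4/5)^((13+m)/2) · (1/5)^((13-m)/2).
Distribution: P(S=-13)=1/1220703125, P(S=-11)=52/1220703125, P(S=-9)=1248/1220703125, P(S=-7)=18304/1220703125, P(S=-5)=36608/244140625, P(S=-3)=1317888/1220703125, P(S=-1)=7028736/1220703125, P(S=1)=28114944/1220703125, P(S=3)=84344832/1220703125, P(S=5)=37486592/244140625, P(S=7)=299892736/1220703125, P(S=9)=327155712/1220703125, P(S=11)=218103808/1220703125, P(S=13)=67108864/1220703125
E[|S_13|] = Σ_m |m|·P(S_13=m) = 1909111893/244140625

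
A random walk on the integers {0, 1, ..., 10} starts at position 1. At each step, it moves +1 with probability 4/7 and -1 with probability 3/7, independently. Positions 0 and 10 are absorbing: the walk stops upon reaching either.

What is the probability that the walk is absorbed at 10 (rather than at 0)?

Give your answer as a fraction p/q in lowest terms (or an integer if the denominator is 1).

Biased walk: p = 4/7, q = 3/7, r = q/p = 3/4
Gambler's ruin: P(hit 10 before 0 | start at 1) = (1 - r^a)/(1 - r^N)
r^1 = 3/4; r^10 = 59049/1048576
P = (1 - 3/4) / (1 - 59049/1048576) = 1/4 / 989527/1048576 = 262144/989527

Answer: 262144/989527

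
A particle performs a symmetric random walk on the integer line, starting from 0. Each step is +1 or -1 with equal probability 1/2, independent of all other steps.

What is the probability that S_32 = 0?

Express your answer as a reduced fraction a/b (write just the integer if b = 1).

To return to 0 after 32 steps: need exactly 16 steps of +1 and 16 of -1.
Favorable paths: C(32,16) = 601080390
Total paths: 2^32 = 4294967296
P = 601080390/4294967296 = 300540195/2147483648

Answer: 300540195/2147483648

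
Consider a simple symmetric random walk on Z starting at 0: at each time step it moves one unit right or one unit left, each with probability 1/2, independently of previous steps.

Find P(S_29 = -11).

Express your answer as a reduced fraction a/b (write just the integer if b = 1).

Answer: 10015005/536870912

Derivation:
To reach position -11 after 29 steps: need 9 steps of +1 and 20 of -1.
Favorable paths: C(29,9) = 10015005
Total paths: 2^29 = 536870912
P = 10015005/536870912 = 10015005/536870912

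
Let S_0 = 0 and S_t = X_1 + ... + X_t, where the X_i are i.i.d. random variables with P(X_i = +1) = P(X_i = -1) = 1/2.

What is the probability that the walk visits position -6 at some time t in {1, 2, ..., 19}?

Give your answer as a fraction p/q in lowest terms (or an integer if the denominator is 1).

Answer: 10949/65536

Derivation:
Count via complement. Let g(t,s) = #length-t paths at position s with S_1..S_t all ≠ -6.
g(t,s) = g(t-1,s-1) + g(t-1,s+1) for s ≠ -6; g(t,-6) = 0.
t=0: g(0,0)=1
t=1: g(1,-1)=1 g(1,1)=1
t=2: g(2,-2)=1 g(2,0)=2 g(2,2)=1
t=3: g(3,-3)=1 g(3,-1)=3 g(3,1)=3 g(3,3)=1
t=4: g(4,-4)=1 g(4,-2)=4 g(4,0)=6 g(4,2)=4 g(4,4)=1
t=5: g(5,-5)=1 g(5,-3)=5 g(5,-1)=10 g(5,1)=10 g(5,3)=5 g(5,5)=1
t=6: g(6,-4)=6 g(6,-2)=15 g(6,0)=20 g(6,2)=15 g(6,4)=6 g(6,6)=1
t=7: g(7,-5)=6 g(7,-3)=21 g(7,-1)=35 g(7,1)=35 g(7,3)=21 g(7,5)=7 g(7,7)=1
t=8: g(8,-4)=27 g(8,-2)=56 g(8,0)=70 g(8,2)=56 g(8,4)=28 g(8,6)=8 g(8,8)=1
t=9: g(9,-5)=27 g(9,-3)=83 g(9,-1)=126 g(9,1)=126 g(9,3)=84 g(9,5)=36 g(9,7)=9 g(9,9)=1
t=10: g(10,-4)=110 g(10,-2)=209 g(10,0)=252 g(10,2)=210 g(10,4)=120 g(10,6)=45 g(10,8)=10 g(10,10)=1
t=11: g(11,-5)=110 g(11,-3)=319 g(11,-1)=461 g(11,1)=462 g(11,3)=330 g(11,5)=165 g(11,7)=55 g(11,9)=11 g(11,11)=1
t=12: g(12,-4)=429 g(12,-2)=780 g(12,0)=923 g(12,2)=792 g(12,4)=495 g(12,6)=220 g(12,8)=66 g(12,10)=12 g(12,12)=1
t=13: g(13,-5)=429 g(13,-3)=1209 g(13,-1)=1703 g(13,1)=1715 g(13,3)=1287 g(13,5)=715 g(13,7)=286 g(13,9)=78 g(13,11)=13 g(13,13)=1
t=14: g(14,-4)=1638 g(14,-2)=2912 g(14,0)=3418 g(14,2)=3002 g(14,4)=2002 g(14,6)=1001 g(14,8)=364 g(14,10)=91 g(14,12)=14 g(14,14)=1
t=15: g(15,-5)=1638 g(15,-3)=4550 g(15,-1)=6330 g(15,1)=6420 g(15,3)=5004 g(15,5)=3003 g(15,7)=1365 g(15,9)=455 g(15,11)=105 g(15,13)=15 g(15,15)=1
t=16: g(16,-4)=6188 g(16,-2)=10880 g(16,0)=12750 g(16,2)=11424 g(16,4)=8007 g(16,6)=4368 g(16,8)=1820 g(16,10)=560 g(16,12)=120 g(16,14)=16 g(16,16)=1
t=17: g(17,-5)=6188 g(17,-3)=17068 g(17,-1)=23630 g(17,1)=24174 g(17,3)=19431 g(17,5)=12375 g(17,7)=6188 g(17,9)=2380 g(17,11)=680 g(17,13)=136 g(17,15)=17 g(17,17)=1
t=18: g(18,-4)=23256 g(18,-2)=40698 g(18,0)=47804 g(18,2)=43605 g(18,4)=31806 g(18,6)=18563 g(18,8)=8568 g(18,10)=3060 g(18,12)=816 g(18,14)=153 g(18,16)=18 g(18,18)=1
t=19: g(19,-5)=23256 g(19,-3)=63954 g(19,-1)=88502 g(19,1)=91409 g(19,3)=75411 g(19,5)=50369 g(19,7)=27131 g(19,9)=11628 g(19,11)=3876 g(19,13)=969 g(19,15)=171 g(19,17)=19 g(19,19)=1
Paths never hitting -6: Σ_s g(19,s) = 436696
Paths hitting -6: 2^19 - 436696 = 87592
P = 87592/524288 = 10949/65536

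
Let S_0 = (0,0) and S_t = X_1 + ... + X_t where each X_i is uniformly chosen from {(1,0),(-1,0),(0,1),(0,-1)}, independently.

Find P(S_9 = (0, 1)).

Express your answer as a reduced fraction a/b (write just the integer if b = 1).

Answer: 3969/65536

Derivation:
Let h be the number of horizontal steps (so 9-h are vertical). To end at (0,1) need (h+0)/2 right-steps and ((9-h)+1)/2 up-steps.
Sum over h with 0 ≤ h ≤ 8, h ≡ 0 (mod 2), 9-h ≡ 1 (mod 2):
h=0: C(9,0)·C(0,0)·C(9,5) = 1·1·126 = 126
h=2: C(9,2)·C(2,1)·C(7,4) = 36·2·35 = 2520
h=4: C(9,4)·C(4,2)·C(5,3) = 126·6·10 = 7560
h=6: C(9,6)·C(6,3)·C(3,2) = 84·20·3 = 5040
h=8: C(9,8)·C(8,4)·C(1,1) = 9·70·1 = 630
Total favorable: 15876
Total paths: 4^9 = 262144
P = 15876/262144 = 3969/65536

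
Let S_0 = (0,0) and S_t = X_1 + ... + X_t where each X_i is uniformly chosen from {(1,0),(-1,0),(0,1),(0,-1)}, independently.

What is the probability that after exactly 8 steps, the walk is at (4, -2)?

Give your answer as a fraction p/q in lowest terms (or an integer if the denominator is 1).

Answer: 7/1024

Derivation:
Let h be the number of horizontal steps (so 8-h are vertical). To end at (4,-2) need (h+4)/2 right-steps and ((8-h)-2)/2 up-steps.
Sum over h with 4 ≤ h ≤ 6, h ≡ 0 (mod 2), 8-h ≡ 0 (mod 2):
h=4: C(8,4)·C(4,4)·C(4,1) = 70·1·4 = 280
h=6: C(8,6)·C(6,5)·C(2,0) = 28·6·1 = 168
Total favorable: 448
Total paths: 4^8 = 65536
P = 448/65536 = 7/1024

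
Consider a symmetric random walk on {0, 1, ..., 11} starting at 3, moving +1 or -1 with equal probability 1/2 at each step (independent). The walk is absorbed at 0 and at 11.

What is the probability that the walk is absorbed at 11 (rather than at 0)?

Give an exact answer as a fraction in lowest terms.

Symmetric walk (p = 1/2): the harmonic-function argument gives P(hit 11 before 0 | start at 3) = a/N.
P = 3/11 = 3/11

Answer: 3/11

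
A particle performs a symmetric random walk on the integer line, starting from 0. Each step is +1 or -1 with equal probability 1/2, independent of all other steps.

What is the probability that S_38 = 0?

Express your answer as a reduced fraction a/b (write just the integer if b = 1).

To return to 0 after 38 steps: need exactly 19 steps of +1 and 19 of -1.
Favorable paths: C(38,19) = 35345263800
Total paths: 2^38 = 274877906944
P = 35345263800/274877906944 = 4418157975/34359738368

Answer: 4418157975/34359738368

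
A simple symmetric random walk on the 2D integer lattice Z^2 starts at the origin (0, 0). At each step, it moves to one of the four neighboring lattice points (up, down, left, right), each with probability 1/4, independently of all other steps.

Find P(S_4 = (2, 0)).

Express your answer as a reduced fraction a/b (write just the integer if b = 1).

Let h be the number of horizontal steps (so 4-h are vertical). To end at (2,0) need (h+2)/2 right-steps and ((4-h)+0)/2 up-steps.
Sum over h with 2 ≤ h ≤ 4, h ≡ 0 (mod 2), 4-h ≡ 0 (mod 2):
h=2: C(4,2)·C(2,2)·C(2,1) = 6·1·2 = 12
h=4: C(4,4)·C(4,3)·C(0,0) = 1·4·1 = 4
Total favorable: 16
Total paths: 4^4 = 256
P = 16/256 = 1/16

Answer: 1/16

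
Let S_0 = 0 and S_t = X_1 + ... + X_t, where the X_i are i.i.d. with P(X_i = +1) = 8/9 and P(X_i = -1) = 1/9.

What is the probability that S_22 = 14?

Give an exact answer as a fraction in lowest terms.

Answer: 131775325096860712960/984770902183611232881

Derivation:
To reach position 14 after 22 steps: need 18 steps of +1 and 4 steps of -1.
Number of such sequences: C(22,18) = 7315
Each has probability (8/9)^18 · (1/9)^4 = 18014398509481984/984770902183611232881
P = 7315 · 18014398509481984/984770902183611232881 = 131775325096860712960/984770902183611232881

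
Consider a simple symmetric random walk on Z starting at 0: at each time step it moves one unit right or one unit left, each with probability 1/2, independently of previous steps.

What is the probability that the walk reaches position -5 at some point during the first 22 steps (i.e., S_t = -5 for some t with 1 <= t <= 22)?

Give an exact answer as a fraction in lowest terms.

Count via complement. Let g(t,s) = #length-t paths at position s with S_1..S_t all ≠ -5.
g(t,s) = g(t-1,s-1) + g(t-1,s+1) for s ≠ -5; g(t,-5) = 0.
t=0: g(0,0)=1
t=1: g(1,-1)=1 g(1,1)=1
t=2: g(2,-2)=1 g(2,0)=2 g(2,2)=1
t=3: g(3,-3)=1 g(3,-1)=3 g(3,1)=3 g(3,3)=1
t=4: g(4,-4)=1 g(4,-2)=4 g(4,0)=6 g(4,2)=4 g(4,4)=1
t=5: g(5,-3)=5 g(5,-1)=10 g(5,1)=10 g(5,3)=5 g(5,5)=1
t=6: g(6,-4)=5 g(6,-2)=15 g(6,0)=20 g(6,2)=15 g(6,4)=6 g(6,6)=1
t=7: g(7,-3)=20 g(7,-1)=35 g(7,1)=35 g(7,3)=21 g(7,5)=7 g(7,7)=1
t=8: g(8,-4)=20 g(8,-2)=55 g(8,0)=70 g(8,2)=56 g(8,4)=28 g(8,6)=8 g(8,8)=1
t=9: g(9,-3)=75 g(9,-1)=125 g(9,1)=126 g(9,3)=84 g(9,5)=36 g(9,7)=9 g(9,9)=1
t=10: g(10,-4)=75 g(10,-2)=200 g(10,0)=251 g(10,2)=210 g(10,4)=120 g(10,6)=45 g(10,8)=10 g(10,10)=1
t=11: g(11,-3)=275 g(11,-1)=451 g(11,1)=461 g(11,3)=330 g(11,5)=165 g(11,7)=55 g(11,9)=11 g(11,11)=1
t=12: g(12,-4)=275 g(12,-2)=726 g(12,0)=912 g(12,2)=791 g(12,4)=495 g(12,6)=220 g(12,8)=66 g(12,10)=12 g(12,12)=1
t=13: g(13,-3)=1001 g(13,-1)=1638 g(13,1)=1703 g(13,3)=1286 g(13,5)=715 g(13,7)=286 g(13,9)=78 g(13,11)=13 g(13,13)=1
t=14: g(14,-4)=1001 g(14,-2)=2639 g(14,0)=3341 g(14,2)=2989 g(14,4)=2001 g(14,6)=1001 g(14,8)=364 g(14,10)=91 g(14,12)=14 g(14,14)=1
t=15: g(15,-3)=3640 g(15,-1)=5980 g(15,1)=6330 g(15,3)=4990 g(15,5)=3002 g(15,7)=1365 g(15,9)=455 g(15,11)=105 g(15,13)=15 g(15,15)=1
t=16: g(16,-4)=3640 g(16,-2)=9620 g(16,0)=12310 g(16,2)=11320 g(16,4)=7992 g(16,6)=4367 g(16,8)=1820 g(16,10)=560 g(16,12)=120 g(16,14)=16 g(16,16)=1
t=17: g(17,-3)=13260 g(17,-1)=21930 g(17,1)=23630 g(17,3)=19312 g(17,5)=12359 g(17,7)=6187 g(17,9)=2380 g(17,11)=680 g(17,13)=136 g(17,15)=17 g(17,17)=1
t=18: g(18,-4)=13260 g(18,-2)=35190 g(18,0)=45560 g(18,2)=42942 g(18,4)=31671 g(18,6)=18546 g(18,8)=8567 g(18,10)=3060 g(18,12)=816 g(18,14)=153 g(18,16)=18 g(18,18)=1
t=19: g(19,-3)=48450 g(19,-1)=80750 g(19,1)=88502 g(19,3)=74613 g(19,5)=50217 g(19,7)=27113 g(19,9)=11627 g(19,11)=3876 g(19,13)=969 g(19,15)=171 g(19,17)=19 g(19,19)=1
t=20: g(20,-4)=48450 g(20,-2)=129200 g(20,0)=169252 g(20,2)=163115 g(20,4)=124830 g(20,6)=77330 g(20,8)=38740 g(20,10)=15503 g(20,12)=4845 g(20,14)=1140 g(20,16)=190 g(20,18)=20 g(20,20)=1
t=21: g(21,-3)=177650 g(21,-1)=298452 g(21,1)=332367 g(21,3)=287945 g(21,5)=202160 g(21,7)=116070 g(21,9)=54243 g(21,11)=20348 g(21,13)=5985 g(21,15)=1330 g(21,17)=210 g(21,19)=21 g(21,21)=1
t=22: g(22,-4)=177650 g(22,-2)=476102 g(22,0)=630819 g(22,2)=620312 g(22,4)=490105 g(22,6)=318230 g(22,8)=170313 g(22,10)=74591 g(22,12)=26333 g(22,14)=7315 g(22,16)=1540 g(22,18)=231 g(22,20)=22 g(22,22)=1
Paths never hitting -5: Σ_s g(22,s) = 2993564
Paths hitting -5: 2^22 - 2993564 = 1200740
P = 1200740/4194304 = 300185/1048576

Answer: 300185/1048576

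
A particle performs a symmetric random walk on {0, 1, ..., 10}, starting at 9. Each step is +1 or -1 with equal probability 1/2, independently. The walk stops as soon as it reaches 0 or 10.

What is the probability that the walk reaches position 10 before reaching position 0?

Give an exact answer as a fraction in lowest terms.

Symmetric walk (p = 1/2): the harmonic-function argument gives P(hit 10 before 0 | start at 9) = a/N.
P = 9/10 = 9/10

Answer: 9/10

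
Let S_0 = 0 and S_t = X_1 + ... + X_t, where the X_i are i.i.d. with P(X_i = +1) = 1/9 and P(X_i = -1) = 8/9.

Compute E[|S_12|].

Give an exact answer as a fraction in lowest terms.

S_12 takes values m ≡ 0 (mod 2) with |m| ≤ 12; P(S_12=m) = C(12,(12+m)/2) · (1/9)^((12+m)/2) · (8/9)^((12-m)/2).
Distribution: P(S=-12)=68719476736/282429536481, P(S=-10)=34359738368/94143178827, P(S=-8)=23622320128/94143178827, P(S=-6)=29527900160/282429536481, P(S=-4)=922746880/31381059609, P(S=-2)=184549376/31381059609, P(S=0)=80740352/94143178827, P(S=2)=2883584/31381059609, P(S=4)=225280/31381059609, P(S=6)=112640/282429536481, P(S=8)=1408/94143178827, P(S=10)=32/94143178827, P(S=12)=1/282429536481
E[|S_12|] = Σ_m |m|·P(S_12=m) = 292903384172/31381059609

Answer: 292903384172/31381059609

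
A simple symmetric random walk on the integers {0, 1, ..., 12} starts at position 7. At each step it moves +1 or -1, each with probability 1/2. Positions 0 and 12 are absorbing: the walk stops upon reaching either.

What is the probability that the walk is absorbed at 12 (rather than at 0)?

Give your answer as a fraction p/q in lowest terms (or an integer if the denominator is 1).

Answer: 7/12

Derivation:
Symmetric walk (p = 1/2): the harmonic-function argument gives P(hit 12 before 0 | start at 7) = a/N.
P = 7/12 = 7/12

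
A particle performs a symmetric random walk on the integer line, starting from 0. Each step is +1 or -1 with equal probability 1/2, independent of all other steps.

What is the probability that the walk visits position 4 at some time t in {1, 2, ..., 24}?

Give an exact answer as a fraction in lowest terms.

Count via complement. Let g(t,s) = #length-t paths at position s with S_1..S_t all ≠ 4.
g(t,s) = g(t-1,s-1) + g(t-1,s+1) for s ≠ 4; g(t,4) = 0.
t=0: g(0,0)=1
t=1: g(1,-1)=1 g(1,1)=1
t=2: g(2,-2)=1 g(2,0)=2 g(2,2)=1
t=3: g(3,-3)=1 g(3,-1)=3 g(3,1)=3 g(3,3)=1
t=4: g(4,-4)=1 g(4,-2)=4 g(4,0)=6 g(4,2)=4
t=5: g(5,-5)=1 g(5,-3)=5 g(5,-1)=10 g(5,1)=10 g(5,3)=4
t=6: g(6,-6)=1 g(6,-4)=6 g(6,-2)=15 g(6,0)=20 g(6,2)=14
t=7: g(7,-7)=1 g(7,-5)=7 g(7,-3)=21 g(7,-1)=35 g(7,1)=34 g(7,3)=14
t=8: g(8,-8)=1 g(8,-6)=8 g(8,-4)=28 g(8,-2)=56 g(8,0)=69 g(8,2)=48
t=9: g(9,-9)=1 g(9,-7)=9 g(9,-5)=36 g(9,-3)=84 g(9,-1)=125 g(9,1)=117 g(9,3)=48
t=10: g(10,-10)=1 g(10,-8)=10 g(10,-6)=45 g(10,-4)=120 g(10,-2)=209 g(10,0)=242 g(10,2)=165
t=11: g(11,-11)=1 g(11,-9)=11 g(11,-7)=55 g(11,-5)=165 g(11,-3)=329 g(11,-1)=451 g(11,1)=407 g(11,3)=165
t=12: g(12,-12)=1 g(12,-10)=12 g(12,-8)=66 g(12,-6)=220 g(12,-4)=494 g(12,-2)=780 g(12,0)=858 g(12,2)=572
t=13: g(13,-13)=1 g(13,-11)=13 g(13,-9)=78 g(13,-7)=286 g(13,-5)=714 g(13,-3)=1274 g(13,-1)=1638 g(13,1)=1430 g(13,3)=572
t=14: g(14,-14)=1 g(14,-12)=14 g(14,-10)=91 g(14,-8)=364 g(14,-6)=1000 g(14,-4)=1988 g(14,-2)=2912 g(14,0)=3068 g(14,2)=2002
t=15: g(15,-15)=1 g(15,-13)=15 g(15,-11)=105 g(15,-9)=455 g(15,-7)=1364 g(15,-5)=2988 g(15,-3)=4900 g(15,-1)=5980 g(15,1)=5070 g(15,3)=2002
t=16: g(16,-16)=1 g(16,-14)=16 g(16,-12)=120 g(16,-10)=560 g(16,-8)=1819 g(16,-6)=4352 g(16,-4)=7888 g(16,-2)=10880 g(16,0)=11050 g(16,2)=7072
t=17: g(17,-17)=1 g(17,-15)=17 g(17,-13)=136 g(17,-11)=680 g(17,-9)=2379 g(17,-7)=6171 g(17,-5)=12240 g(17,-3)=18768 g(17,-1)=21930 g(17,1)=18122 g(17,3)=7072
t=18: g(18,-18)=1 g(18,-16)=18 g(18,-14)=153 g(18,-12)=816 g(18,-10)=3059 g(18,-8)=8550 g(18,-6)=18411 g(18,-4)=31008 g(18,-2)=40698 g(18,0)=40052 g(18,2)=25194
t=19: g(19,-19)=1 g(19,-17)=19 g(19,-15)=171 g(19,-13)=969 g(19,-11)=3875 g(19,-9)=11609 g(19,-7)=26961 g(19,-5)=49419 g(19,-3)=71706 g(19,-1)=80750 g(19,1)=65246 g(19,3)=25194
t=20: g(20,-20)=1 g(20,-18)=20 g(20,-16)=190 g(20,-14)=1140 g(20,-12)=4844 g(20,-10)=15484 g(20,-8)=38570 g(20,-6)=76380 g(20,-4)=121125 g(20,-2)=152456 g(20,0)=145996 g(20,2)=90440
t=21: g(21,-21)=1 g(21,-19)=21 g(21,-17)=210 g(21,-15)=1330 g(21,-13)=5984 g(21,-11)=20328 g(21,-9)=54054 g(21,-7)=114950 g(21,-5)=197505 g(21,-3)=273581 g(21,-1)=298452 g(21,1)=236436 g(21,3)=90440
t=22: g(22,-22)=1 g(22,-20)=22 g(22,-18)=231 g(22,-16)=1540 g(22,-14)=7314 g(22,-12)=26312 g(22,-10)=74382 g(22,-8)=169004 g(22,-6)=312455 g(22,-4)=471086 g(22,-2)=572033 g(22,0)=534888 g(22,2)=326876
t=23: g(23,-23)=1 g(23,-21)=23 g(23,-19)=253 g(23,-17)=1771 g(23,-15)=8854 g(23,-13)=33626 g(23,-11)=100694 g(23,-9)=243386 g(23,-7)=481459 g(23,-5)=783541 g(23,-3)=1043119 g(23,-1)=1106921 g(23,1)=861764 g(23,3)=326876
t=24: g(24,-24)=1 g(24,-22)=24 g(24,-20)=276 g(24,-18)=2024 g(24,-16)=10625 g(24,-14)=42480 g(24,-12)=134320 g(24,-10)=344080 g(24,-8)=724845 g(24,-6)=1265000 g(24,-4)=1826660 g(24,-2)=2150040 g(24,0)=1968685 g(24,2)=1188640
Paths never hitting 4: Σ_s g(24,s) = 9657700
Paths hitting 4: 2^24 - 9657700 = 7119516
P = 7119516/16777216 = 1779879/4194304

Answer: 1779879/4194304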